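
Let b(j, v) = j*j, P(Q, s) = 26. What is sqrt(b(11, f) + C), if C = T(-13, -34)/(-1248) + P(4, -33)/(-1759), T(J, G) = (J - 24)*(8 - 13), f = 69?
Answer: sqrt(36394917205218)/548808 ≈ 10.993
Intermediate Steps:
b(j, v) = j**2
T(J, G) = 120 - 5*J (T(J, G) = (-24 + J)*(-5) = 120 - 5*J)
C = -357863/2195232 (C = (120 - 5*(-13))/(-1248) + 26/(-1759) = (120 + 65)*(-1/1248) + 26*(-1/1759) = 185*(-1/1248) - 26/1759 = -185/1248 - 26/1759 = -357863/2195232 ≈ -0.16302)
sqrt(b(11, f) + C) = sqrt(11**2 - 357863/2195232) = sqrt(121 - 357863/2195232) = sqrt(265265209/2195232) = sqrt(36394917205218)/548808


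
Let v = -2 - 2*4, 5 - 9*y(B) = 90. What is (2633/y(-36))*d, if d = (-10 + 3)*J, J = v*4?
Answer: -1327032/17 ≈ -78061.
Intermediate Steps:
y(B) = -85/9 (y(B) = 5/9 - ⅑*90 = 5/9 - 10 = -85/9)
v = -10 (v = -2 - 8 = -10)
J = -40 (J = -10*4 = -40)
d = 280 (d = (-10 + 3)*(-40) = -7*(-40) = 280)
(2633/y(-36))*d = (2633/(-85/9))*280 = (2633*(-9/85))*280 = -23697/85*280 = -1327032/17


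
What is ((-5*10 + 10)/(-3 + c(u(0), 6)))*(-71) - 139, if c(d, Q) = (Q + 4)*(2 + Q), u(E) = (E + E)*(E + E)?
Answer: -7863/77 ≈ -102.12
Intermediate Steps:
u(E) = 4*E² (u(E) = (2*E)*(2*E) = 4*E²)
c(d, Q) = (2 + Q)*(4 + Q) (c(d, Q) = (4 + Q)*(2 + Q) = (2 + Q)*(4 + Q))
((-5*10 + 10)/(-3 + c(u(0), 6)))*(-71) - 139 = ((-5*10 + 10)/(-3 + (8 + 6² + 6*6)))*(-71) - 139 = ((-50 + 10)/(-3 + (8 + 36 + 36)))*(-71) - 139 = -40/(-3 + 80)*(-71) - 139 = -40/77*(-71) - 139 = 2840/77 - 139 = -7863/77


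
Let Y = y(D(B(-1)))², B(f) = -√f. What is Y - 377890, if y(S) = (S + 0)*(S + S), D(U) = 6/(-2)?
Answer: -377566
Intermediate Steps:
D(U) = -3 (D(U) = 6*(-½) = -3)
y(S) = 2*S² (y(S) = S*(2*S) = 2*S²)
Y = 324 (Y = (2*(-3)²)² = (2*9)² = 18² = 324)
Y - 377890 = 324 - 377890 = -377566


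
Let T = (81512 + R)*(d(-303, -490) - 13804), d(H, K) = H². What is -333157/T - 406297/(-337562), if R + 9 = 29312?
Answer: 3511969218157041/2917927811005150 ≈ 1.2036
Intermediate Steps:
R = 29303 (R = -9 + 29312 = 29303)
T = 8644124075 (T = (81512 + 29303)*((-303)² - 13804) = 110815*(91809 - 13804) = 110815*78005 = 8644124075)
-333157/T - 406297/(-337562) = -333157/8644124075 - 406297/(-337562) = -333157*1/8644124075 - 406297*(-1/337562) = -333157/8644124075 + 406297/337562 = 3511969218157041/2917927811005150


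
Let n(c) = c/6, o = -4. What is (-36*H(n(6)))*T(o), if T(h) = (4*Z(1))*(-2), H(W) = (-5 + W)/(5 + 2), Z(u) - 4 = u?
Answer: -5760/7 ≈ -822.86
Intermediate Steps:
Z(u) = 4 + u
n(c) = c/6 (n(c) = c*(⅙) = c/6)
H(W) = -5/7 + W/7 (H(W) = (-5 + W)/7 = (-5 + W)*(⅐) = -5/7 + W/7)
T(h) = -40 (T(h) = (4*(4 + 1))*(-2) = (4*5)*(-2) = 20*(-2) = -40)
(-36*H(n(6)))*T(o) = -36*(-5/7 + ((⅙)*6)/7)*(-40) = -36*(-5/7 + (⅐)*1)*(-40) = -36*(-5/7 + ⅐)*(-40) = -36*(-4/7)*(-40) = (144/7)*(-40) = -5760/7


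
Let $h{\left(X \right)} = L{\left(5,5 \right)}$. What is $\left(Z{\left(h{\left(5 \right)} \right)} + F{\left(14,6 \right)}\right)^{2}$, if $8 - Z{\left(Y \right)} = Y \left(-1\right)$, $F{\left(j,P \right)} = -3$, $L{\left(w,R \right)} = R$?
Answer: $100$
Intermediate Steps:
$h{\left(X \right)} = 5$
$Z{\left(Y \right)} = 8 + Y$ ($Z{\left(Y \right)} = 8 - Y \left(-1\right) = 8 - - Y = 8 + Y$)
$\left(Z{\left(h{\left(5 \right)} \right)} + F{\left(14,6 \right)}\right)^{2} = \left(\left(8 + 5\right) - 3\right)^{2} = \left(13 - 3\right)^{2} = 10^{2} = 100$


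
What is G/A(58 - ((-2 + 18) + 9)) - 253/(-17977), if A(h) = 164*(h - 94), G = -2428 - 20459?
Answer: 413970611/179841908 ≈ 2.3019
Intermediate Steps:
G = -22887
A(h) = -15416 + 164*h (A(h) = 164*(-94 + h) = -15416 + 164*h)
G/A(58 - ((-2 + 18) + 9)) - 253/(-17977) = -22887/(-15416 + 164*(58 - ((-2 + 18) + 9))) - 253/(-17977) = -22887/(-15416 + 164*(58 - (16 + 9))) - 253*(-1/17977) = -22887/(-15416 + 164*(58 - 1*25)) + 253/17977 = -22887/(-15416 + 164*(58 - 25)) + 253/17977 = -22887/(-15416 + 164*33) + 253/17977 = -22887/(-15416 + 5412) + 253/17977 = -22887/(-10004) + 253/17977 = -22887*(-1/10004) + 253/17977 = 22887/10004 + 253/17977 = 413970611/179841908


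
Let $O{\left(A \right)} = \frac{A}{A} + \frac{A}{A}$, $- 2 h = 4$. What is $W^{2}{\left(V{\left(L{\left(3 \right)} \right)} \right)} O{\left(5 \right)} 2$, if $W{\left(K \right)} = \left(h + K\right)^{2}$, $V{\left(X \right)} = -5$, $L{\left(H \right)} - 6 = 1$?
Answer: $9604$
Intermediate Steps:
$h = -2$ ($h = \left(- \frac{1}{2}\right) 4 = -2$)
$L{\left(H \right)} = 7$ ($L{\left(H \right)} = 6 + 1 = 7$)
$O{\left(A \right)} = 2$ ($O{\left(A \right)} = 1 + 1 = 2$)
$W{\left(K \right)} = \left(-2 + K\right)^{2}$
$W^{2}{\left(V{\left(L{\left(3 \right)} \right)} \right)} O{\left(5 \right)} 2 = \left(\left(-2 - 5\right)^{2}\right)^{2} \cdot 2 \cdot 2 = \left(\left(-7\right)^{2}\right)^{2} \cdot 2 \cdot 2 = 49^{2} \cdot 2 \cdot 2 = 2401 \cdot 2 \cdot 2 = 4802 \cdot 2 = 9604$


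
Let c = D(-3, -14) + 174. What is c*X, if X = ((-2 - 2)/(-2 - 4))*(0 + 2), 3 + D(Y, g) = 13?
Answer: 736/3 ≈ 245.33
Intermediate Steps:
D(Y, g) = 10 (D(Y, g) = -3 + 13 = 10)
c = 184 (c = 10 + 174 = 184)
X = 4/3 (X = -4/(-6)*2 = -4*(-1/6)*2 = (2/3)*2 = 4/3 ≈ 1.3333)
c*X = 184*(4/3) = 736/3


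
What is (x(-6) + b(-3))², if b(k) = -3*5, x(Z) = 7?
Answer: 64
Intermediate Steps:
b(k) = -15
(x(-6) + b(-3))² = (7 - 15)² = (-8)² = 64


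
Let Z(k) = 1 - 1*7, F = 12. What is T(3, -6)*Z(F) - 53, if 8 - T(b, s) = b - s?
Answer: -47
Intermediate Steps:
T(b, s) = 8 + s - b (T(b, s) = 8 - (b - s) = 8 + (s - b) = 8 + s - b)
Z(k) = -6 (Z(k) = 1 - 7 = -6)
T(3, -6)*Z(F) - 53 = (8 - 6 - 1*3)*(-6) - 53 = (8 - 6 - 3)*(-6) - 53 = -1*(-6) - 53 = 6 - 53 = -47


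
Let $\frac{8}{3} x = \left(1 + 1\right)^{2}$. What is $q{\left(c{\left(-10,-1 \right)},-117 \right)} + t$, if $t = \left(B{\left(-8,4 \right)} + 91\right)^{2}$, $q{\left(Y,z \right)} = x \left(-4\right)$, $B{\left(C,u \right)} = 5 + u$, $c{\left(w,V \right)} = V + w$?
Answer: $9994$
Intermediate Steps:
$x = \frac{3}{2}$ ($x = \frac{3 \left(1 + 1\right)^{2}}{8} = \frac{3 \cdot 2^{2}}{8} = \frac{3}{8} \cdot 4 = \frac{3}{2} \approx 1.5$)
$q{\left(Y,z \right)} = -6$ ($q{\left(Y,z \right)} = \frac{3}{2} \left(-4\right) = -6$)
$t = 10000$ ($t = \left(\left(5 + 4\right) + 91\right)^{2} = \left(9 + 91\right)^{2} = 100^{2} = 10000$)
$q{\left(c{\left(-10,-1 \right)},-117 \right)} + t = -6 + 10000 = 9994$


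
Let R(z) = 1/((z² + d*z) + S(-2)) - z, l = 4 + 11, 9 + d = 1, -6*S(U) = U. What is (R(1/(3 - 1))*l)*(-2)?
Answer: 975/41 ≈ 23.780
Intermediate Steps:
S(U) = -U/6
d = -8 (d = -9 + 1 = -8)
l = 15
R(z) = 1/(⅓ + z² - 8*z) - z (R(z) = 1/((z² - 8*z) - ⅙*(-2)) - z = 1/((z² - 8*z) + ⅓) - z = 1/(⅓ + z² - 8*z) - z)
(R(1/(3 - 1))*l)*(-2) = (((3 - 1/(3 - 1) - 3/(3 - 1)³ + 24*(1/(3 - 1))²)/(1 - 24/(3 - 1) + 3*(1/(3 - 1))²))*15)*(-2) = (((3 - 1/2 - 3*(1/2)³ + 24*(1/2)²)/(1 - 24/2 + 3*(1/2)²))*15)*(-2) = (((3 - 1*½ - 3*(½)³ + 24*(½)²)/(1 - 24*½ + 3*(½)²))*15)*(-2) = (((3 - ½ - 3*⅛ + 24*(¼))/(1 - 12 + 3*(¼)))*15)*(-2) = (((3 - ½ - 3/8 + 6)/(1 - 12 + ¾))*15)*(-2) = (((65/8)/(-41/4))*15)*(-2) = (-4/41*65/8*15)*(-2) = -65/82*15*(-2) = -975/82*(-2) = 975/41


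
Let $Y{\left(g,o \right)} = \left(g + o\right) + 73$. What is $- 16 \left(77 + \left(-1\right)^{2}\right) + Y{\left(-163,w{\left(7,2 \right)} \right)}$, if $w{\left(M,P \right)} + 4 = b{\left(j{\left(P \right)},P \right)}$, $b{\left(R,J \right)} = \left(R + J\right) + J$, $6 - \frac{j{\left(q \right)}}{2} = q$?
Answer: $-1330$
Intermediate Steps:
$j{\left(q \right)} = 12 - 2 q$
$b{\left(R,J \right)} = R + 2 J$ ($b{\left(R,J \right)} = \left(J + R\right) + J = R + 2 J$)
$w{\left(M,P \right)} = 8$ ($w{\left(M,P \right)} = -4 + \left(\left(12 - 2 P\right) + 2 P\right) = -4 + 12 = 8$)
$Y{\left(g,o \right)} = 73 + g + o$
$- 16 \left(77 + \left(-1\right)^{2}\right) + Y{\left(-163,w{\left(7,2 \right)} \right)} = - 16 \left(77 + \left(-1\right)^{2}\right) + \left(73 - 163 + 8\right) = - 16 \left(77 + 1\right) - 82 = \left(-16\right) 78 - 82 = -1248 - 82 = -1330$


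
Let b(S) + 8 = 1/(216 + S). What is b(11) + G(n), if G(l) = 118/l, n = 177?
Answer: -4991/681 ≈ -7.3289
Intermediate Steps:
b(S) = -8 + 1/(216 + S)
b(11) + G(n) = (-1727 - 8*11)/(216 + 11) + 118/177 = (-1727 - 88)/227 + 118*(1/177) = (1/227)*(-1815) + 2/3 = -1815/227 + 2/3 = -4991/681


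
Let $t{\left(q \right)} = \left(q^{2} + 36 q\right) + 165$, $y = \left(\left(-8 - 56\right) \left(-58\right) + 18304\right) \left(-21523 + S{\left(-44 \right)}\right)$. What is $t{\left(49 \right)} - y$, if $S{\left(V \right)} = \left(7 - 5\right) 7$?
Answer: $473546474$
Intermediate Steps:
$S{\left(V \right)} = 14$ ($S{\left(V \right)} = 2 \cdot 7 = 14$)
$y = -473542144$ ($y = \left(\left(-8 - 56\right) \left(-58\right) + 18304\right) \left(-21523 + 14\right) = \left(\left(-64\right) \left(-58\right) + 18304\right) \left(-21509\right) = \left(3712 + 18304\right) \left(-21509\right) = 22016 \left(-21509\right) = -473542144$)
$t{\left(q \right)} = 165 + q^{2} + 36 q$
$t{\left(49 \right)} - y = \left(165 + 49^{2} + 36 \cdot 49\right) - -473542144 = \left(165 + 2401 + 1764\right) + 473542144 = 4330 + 473542144 = 473546474$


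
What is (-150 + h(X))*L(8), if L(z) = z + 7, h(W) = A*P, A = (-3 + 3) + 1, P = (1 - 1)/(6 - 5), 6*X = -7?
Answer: -2250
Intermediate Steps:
X = -7/6 (X = (1/6)*(-7) = -7/6 ≈ -1.1667)
P = 0 (P = 0/1 = 0*1 = 0)
A = 1 (A = 0 + 1 = 1)
h(W) = 0 (h(W) = 1*0 = 0)
L(z) = 7 + z
(-150 + h(X))*L(8) = (-150 + 0)*(7 + 8) = -150*15 = -2250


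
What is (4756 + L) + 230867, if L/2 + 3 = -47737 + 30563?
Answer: 201269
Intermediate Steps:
L = -34354 (L = -6 + 2*(-47737 + 30563) = -6 + 2*(-17174) = -6 - 34348 = -34354)
(4756 + L) + 230867 = (4756 - 34354) + 230867 = -29598 + 230867 = 201269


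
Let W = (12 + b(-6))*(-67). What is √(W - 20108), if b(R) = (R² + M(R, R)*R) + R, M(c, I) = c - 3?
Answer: 2*I*√6635 ≈ 162.91*I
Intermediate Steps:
M(c, I) = -3 + c
b(R) = R + R² + R*(-3 + R) (b(R) = (R² + (-3 + R)*R) + R = (R² + R*(-3 + R)) + R = R + R² + R*(-3 + R))
W = -6432 (W = (12 + 2*(-6)*(-1 - 6))*(-67) = (12 + 2*(-6)*(-7))*(-67) = (12 + 84)*(-67) = 96*(-67) = -6432)
√(W - 20108) = √(-6432 - 20108) = √(-26540) = 2*I*√6635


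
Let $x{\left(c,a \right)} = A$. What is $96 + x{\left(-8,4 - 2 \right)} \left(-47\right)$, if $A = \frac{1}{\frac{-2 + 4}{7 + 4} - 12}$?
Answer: $\frac{12997}{130} \approx 99.977$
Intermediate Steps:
$A = - \frac{11}{130}$ ($A = \frac{1}{\frac{2}{11} - 12} = \frac{1}{- \frac{130}{11}} = - \frac{11}{130} \approx -0.084615$)
$x{\left(c,a \right)} = - \frac{11}{130}$
$96 + x{\left(-8,4 - 2 \right)} \left(-47\right) = 96 - - \frac{517}{130} = 96 + \frac{517}{130} = \frac{12997}{130}$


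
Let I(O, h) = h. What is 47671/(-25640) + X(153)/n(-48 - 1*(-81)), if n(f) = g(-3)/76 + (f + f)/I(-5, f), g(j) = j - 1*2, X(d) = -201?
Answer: -132894759/1256360 ≈ -105.78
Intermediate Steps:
g(j) = -2 + j (g(j) = j - 2 = -2 + j)
n(f) = 147/76 (n(f) = (-2 - 3)/76 + (f + f)/f = -5*1/76 + (2*f)/f = -5/76 + 2 = 147/76)
47671/(-25640) + X(153)/n(-48 - 1*(-81)) = 47671/(-25640) - 201/147/76 = 47671*(-1/25640) - 201*76/147 = -47671/25640 - 5092/49 = -132894759/1256360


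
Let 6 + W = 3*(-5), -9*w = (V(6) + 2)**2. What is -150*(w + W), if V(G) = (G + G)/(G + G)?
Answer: 3300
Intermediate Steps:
V(G) = 1 (V(G) = (2*G)/((2*G)) = (2*G)*(1/(2*G)) = 1)
w = -1 (w = -(1 + 2)**2/9 = -1/9*3**2 = -1/9*9 = -1)
W = -21 (W = -6 + 3*(-5) = -6 - 15 = -21)
-150*(w + W) = -150*(-1 - 21) = -150*(-22) = 3300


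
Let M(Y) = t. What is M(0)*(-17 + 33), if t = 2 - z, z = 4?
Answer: -32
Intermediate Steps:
t = -2 (t = 2 - 1*4 = 2 - 4 = -2)
M(Y) = -2
M(0)*(-17 + 33) = -2*(-17 + 33) = -2*16 = -32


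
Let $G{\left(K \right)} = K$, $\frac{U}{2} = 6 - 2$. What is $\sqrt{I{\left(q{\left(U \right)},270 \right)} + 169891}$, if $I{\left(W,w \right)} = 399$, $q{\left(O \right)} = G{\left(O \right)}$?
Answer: $\sqrt{170290} \approx 412.66$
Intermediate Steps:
$U = 8$ ($U = 2 \left(6 - 2\right) = 2 \cdot 4 = 8$)
$q{\left(O \right)} = O$
$\sqrt{I{\left(q{\left(U \right)},270 \right)} + 169891} = \sqrt{399 + 169891} = \sqrt{170290}$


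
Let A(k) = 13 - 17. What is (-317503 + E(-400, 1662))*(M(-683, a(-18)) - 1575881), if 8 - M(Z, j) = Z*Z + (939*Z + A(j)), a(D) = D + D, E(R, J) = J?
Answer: 442499873661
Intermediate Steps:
A(k) = -4
a(D) = 2*D
M(Z, j) = 12 - Z² - 939*Z (M(Z, j) = 8 - (Z*Z + (939*Z - 4)) = 8 - (Z² + (-4 + 939*Z)) = 8 - (-4 + Z² + 939*Z) = 8 + (4 - Z² - 939*Z) = 12 - Z² - 939*Z)
(-317503 + E(-400, 1662))*(M(-683, a(-18)) - 1575881) = (-317503 + 1662)*((12 - 1*(-683)² - 939*(-683)) - 1575881) = -315841*((12 - 1*466489 + 641337) - 1575881) = -315841*((12 - 466489 + 641337) - 1575881) = -315841*(174860 - 1575881) = -315841*(-1401021) = 442499873661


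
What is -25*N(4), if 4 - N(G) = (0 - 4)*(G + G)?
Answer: -900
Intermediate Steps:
N(G) = 4 + 8*G (N(G) = 4 - (0 - 4)*(G + G) = 4 - (-4)*2*G = 4 - (-8)*G = 4 + 8*G)
-25*N(4) = -25*(4 + 8*4) = -25*(4 + 32) = -25*36 = -900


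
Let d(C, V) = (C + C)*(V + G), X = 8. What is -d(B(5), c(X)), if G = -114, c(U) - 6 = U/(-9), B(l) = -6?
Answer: -3920/3 ≈ -1306.7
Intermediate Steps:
c(U) = 6 - U/9 (c(U) = 6 + U/(-9) = 6 + U*(-⅑) = 6 - U/9)
d(C, V) = 2*C*(-114 + V) (d(C, V) = (C + C)*(V - 114) = (2*C)*(-114 + V) = 2*C*(-114 + V))
-d(B(5), c(X)) = -2*(-6)*(-114 + (6 - ⅑*8)) = -2*(-6)*(-114 + (6 - 8/9)) = -2*(-6)*(-114 + 46/9) = -2*(-6)*(-980)/9 = -1*3920/3 = -3920/3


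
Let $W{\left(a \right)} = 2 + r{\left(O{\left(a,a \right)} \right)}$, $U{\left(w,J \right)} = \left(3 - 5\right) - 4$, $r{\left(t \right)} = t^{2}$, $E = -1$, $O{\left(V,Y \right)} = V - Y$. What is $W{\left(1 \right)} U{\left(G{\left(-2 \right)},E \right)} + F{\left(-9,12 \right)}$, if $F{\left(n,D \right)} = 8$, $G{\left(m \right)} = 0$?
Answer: $-4$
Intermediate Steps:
$U{\left(w,J \right)} = -6$ ($U{\left(w,J \right)} = \left(3 - 5\right) - 4 = -2 - 4 = -6$)
$W{\left(a \right)} = 2$ ($W{\left(a \right)} = 2 + \left(a - a\right)^{2} = 2 + 0^{2} = 2 + 0 = 2$)
$W{\left(1 \right)} U{\left(G{\left(-2 \right)},E \right)} + F{\left(-9,12 \right)} = 2 \left(-6\right) + 8 = -12 + 8 = -4$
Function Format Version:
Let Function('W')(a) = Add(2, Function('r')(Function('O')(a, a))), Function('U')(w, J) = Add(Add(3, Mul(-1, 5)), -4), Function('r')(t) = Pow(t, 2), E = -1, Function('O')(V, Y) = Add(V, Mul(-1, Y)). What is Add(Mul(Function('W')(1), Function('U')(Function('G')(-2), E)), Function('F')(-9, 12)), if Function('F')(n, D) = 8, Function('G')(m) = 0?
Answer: -4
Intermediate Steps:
Function('U')(w, J) = -6 (Function('U')(w, J) = Add(Add(3, -5), -4) = Add(-2, -4) = -6)
Function('W')(a) = 2 (Function('W')(a) = Add(2, Pow(Add(a, Mul(-1, a)), 2)) = Add(2, Pow(0, 2)) = Add(2, 0) = 2)
Add(Mul(Function('W')(1), Function('U')(Function('G')(-2), E)), Function('F')(-9, 12)) = Add(Mul(2, -6), 8) = Add(-12, 8) = -4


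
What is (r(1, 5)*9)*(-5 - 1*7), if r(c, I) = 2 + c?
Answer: -324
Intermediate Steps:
(r(1, 5)*9)*(-5 - 1*7) = ((2 + 1)*9)*(-5 - 1*7) = (3*9)*(-5 - 7) = 27*(-12) = -324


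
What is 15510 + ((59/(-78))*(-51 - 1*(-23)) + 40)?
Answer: 607276/39 ≈ 15571.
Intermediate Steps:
15510 + ((59/(-78))*(-51 - 1*(-23)) + 40) = 15510 + ((59*(-1/78))*(-51 + 23) + 40) = 15510 + (-59/78*(-28) + 40) = 15510 + (826/39 + 40) = 15510 + 2386/39 = 607276/39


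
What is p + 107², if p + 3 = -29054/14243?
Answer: 162996324/14243 ≈ 11444.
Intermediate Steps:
p = -71783/14243 (p = -3 - 29054/14243 = -71783/14243 ≈ -5.0399)
p + 107² = -71783/14243 + 107² = -71783/14243 + 11449 = 162996324/14243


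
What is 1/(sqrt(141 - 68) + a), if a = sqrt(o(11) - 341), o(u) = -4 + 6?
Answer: 1/(sqrt(73) + I*sqrt(339)) ≈ 0.020738 - 0.044689*I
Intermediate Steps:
o(u) = 2
a = I*sqrt(339) (a = sqrt(2 - 341) = sqrt(-339) = I*sqrt(339) ≈ 18.412*I)
1/(sqrt(141 - 68) + a) = 1/(sqrt(141 - 68) + I*sqrt(339)) = 1/(sqrt(73) + I*sqrt(339))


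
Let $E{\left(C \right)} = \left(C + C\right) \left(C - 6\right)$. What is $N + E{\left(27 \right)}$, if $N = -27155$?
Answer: $-26021$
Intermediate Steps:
$E{\left(C \right)} = 2 C \left(-6 + C\right)$
$N + E{\left(27 \right)} = -27155 + 2 \cdot 27 \left(-6 + 27\right) = -27155 + 2 \cdot 27 \cdot 21 = -27155 + 1134 = -26021$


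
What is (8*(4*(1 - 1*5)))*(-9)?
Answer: 1152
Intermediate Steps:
(8*(4*(1 - 1*5)))*(-9) = (8*(4*(1 - 5)))*(-9) = (8*(4*(-4)))*(-9) = (8*(-16))*(-9) = -128*(-9) = 1152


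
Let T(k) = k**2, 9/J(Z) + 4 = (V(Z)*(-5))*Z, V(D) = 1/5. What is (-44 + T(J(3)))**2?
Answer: 4305625/2401 ≈ 1793.3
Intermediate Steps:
V(D) = 1/5
J(Z) = 9/(-4 - Z) (J(Z) = 9/(-4 + ((1/5)*(-5))*Z) = 9/(-4 - Z))
(-44 + T(J(3)))**2 = (-44 + (-9/(4 + 3))**2)**2 = (-44 + (-9/7)**2)**2 = (-44 + 81/49)**2 = (-2075/49)**2 = 4305625/2401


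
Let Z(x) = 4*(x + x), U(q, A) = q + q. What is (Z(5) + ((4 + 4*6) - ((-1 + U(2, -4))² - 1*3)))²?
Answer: 3844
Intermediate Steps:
U(q, A) = 2*q
Z(x) = 8*x (Z(x) = 4*(2*x) = 8*x)
(Z(5) + ((4 + 4*6) - ((-1 + U(2, -4))² - 1*3)))² = (8*5 + ((4 + 4*6) - ((-1 + 2*2)² - 1*3)))² = (40 + ((4 + 24) - ((-1 + 4)² - 3)))² = (40 + (28 - (3² - 3)))² = (40 + (28 - (9 - 3)))² = (40 + (28 - 1*6))² = (40 + (28 - 6))² = (40 + 22)² = 62² = 3844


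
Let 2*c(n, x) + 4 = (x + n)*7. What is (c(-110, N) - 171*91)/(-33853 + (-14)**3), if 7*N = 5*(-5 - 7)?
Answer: 5326/12199 ≈ 0.43659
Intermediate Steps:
N = -60/7 (N = (5*(-5 - 7))/7 = (5*(-12))/7 = (1/7)*(-60) = -60/7 ≈ -8.5714)
c(n, x) = -2 + 7*n/2 + 7*x/2 (c(n, x) = -2 + ((x + n)*7)/2 = -2 + ((n + x)*7)/2 = -2 + (7*n + 7*x)/2 = -2 + (7*n/2 + 7*x/2) = -2 + 7*n/2 + 7*x/2)
(c(-110, N) - 171*91)/(-33853 + (-14)**3) = ((-2 + (7/2)*(-110) + (7/2)*(-60/7)) - 171*91)/(-33853 + (-14)**3) = ((-2 - 385 - 30) - 15561)/(-33853 - 2744) = (-417 - 15561)/(-36597) = -15978*(-1/36597) = 5326/12199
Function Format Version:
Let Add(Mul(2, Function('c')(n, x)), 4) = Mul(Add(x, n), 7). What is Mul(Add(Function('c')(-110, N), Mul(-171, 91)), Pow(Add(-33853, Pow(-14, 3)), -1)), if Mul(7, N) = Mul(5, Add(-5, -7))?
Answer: Rational(5326, 12199) ≈ 0.43659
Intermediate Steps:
N = Rational(-60, 7) (N = Mul(Rational(1, 7), Mul(5, Add(-5, -7))) = Mul(Rational(1, 7), Mul(5, -12)) = Mul(Rational(1, 7), -60) = Rational(-60, 7) ≈ -8.5714)
Function('c')(n, x) = Add(-2, Mul(Rational(7, 2), n), Mul(Rational(7, 2), x)) (Function('c')(n, x) = Add(-2, Mul(Rational(1, 2), Mul(Add(x, n), 7))) = Add(-2, Mul(Rational(1, 2), Mul(Add(n, x), 7))) = Add(-2, Mul(Rational(1, 2), Add(Mul(7, n), Mul(7, x)))) = Add(-2, Add(Mul(Rational(7, 2), n), Mul(Rational(7, 2), x))) = Add(-2, Mul(Rational(7, 2), n), Mul(Rational(7, 2), x)))
Mul(Add(Function('c')(-110, N), Mul(-171, 91)), Pow(Add(-33853, Pow(-14, 3)), -1)) = Mul(Add(Add(-2, Mul(Rational(7, 2), -110), Mul(Rational(7, 2), Rational(-60, 7))), Mul(-171, 91)), Pow(Add(-33853, Pow(-14, 3)), -1)) = Mul(Add(Add(-2, -385, -30), -15561), Pow(Add(-33853, -2744), -1)) = Mul(Add(-417, -15561), Pow(-36597, -1)) = Mul(-15978, Rational(-1, 36597)) = Rational(5326, 12199)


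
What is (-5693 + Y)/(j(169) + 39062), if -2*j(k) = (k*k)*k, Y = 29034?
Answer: -46682/4748685 ≈ -0.0098305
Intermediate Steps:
j(k) = -k³/2 (j(k) = -k*k*k/2 = -k²*k/2 = -k³/2)
(-5693 + Y)/(j(169) + 39062) = (-5693 + 29034)/(-½*169³ + 39062) = 23341/(-½*4826809 + 39062) = 23341/(-4826809/2 + 39062) = 23341/(-4748685/2) = 23341*(-2/4748685) = -46682/4748685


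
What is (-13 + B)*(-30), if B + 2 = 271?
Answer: -7680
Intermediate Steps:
B = 269 (B = -2 + 271 = 269)
(-13 + B)*(-30) = (-13 + 269)*(-30) = 256*(-30) = -7680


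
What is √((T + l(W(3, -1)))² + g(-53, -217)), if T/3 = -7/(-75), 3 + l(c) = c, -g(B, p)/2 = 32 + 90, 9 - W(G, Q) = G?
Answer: 4*I*√9111/25 ≈ 15.272*I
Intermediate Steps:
W(G, Q) = 9 - G
g(B, p) = -244 (g(B, p) = -2*(32 + 90) = -2*122 = -244)
l(c) = -3 + c
T = 7/25 (T = 3*(-7/(-75)) = 3*(-7*(-1/75)) = 3*(7/75) = 7/25 ≈ 0.28000)
√((T + l(W(3, -1)))² + g(-53, -217)) = √((7/25 + (-3 + (9 - 1*3)))² - 244) = √((7/25 + (-3 + (9 - 3)))² - 244) = √((7/25 + (-3 + 6))² - 244) = √((7/25 + 3)² - 244) = √((82/25)² - 244) = √(6724/625 - 244) = √(-145776/625) = 4*I*√9111/25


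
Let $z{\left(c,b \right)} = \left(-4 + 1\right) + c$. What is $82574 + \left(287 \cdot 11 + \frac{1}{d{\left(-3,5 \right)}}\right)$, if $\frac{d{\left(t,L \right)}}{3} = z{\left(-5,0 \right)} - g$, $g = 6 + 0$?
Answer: $\frac{3600701}{42} \approx 85731.0$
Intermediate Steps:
$z{\left(c,b \right)} = -3 + c$
$g = 6$
$d{\left(t,L \right)} = -42$ ($d{\left(t,L \right)} = 3 \left(\left(-3 - 5\right) - 6\right) = 3 \left(-8 - 6\right) = 3 \left(-14\right) = -42$)
$82574 + \left(287 \cdot 11 + \frac{1}{d{\left(-3,5 \right)}}\right) = 82574 + \left(287 \cdot 11 + \frac{1}{-42}\right) = 82574 + \left(3157 - \frac{1}{42}\right) = 82574 + \frac{132593}{42} = \frac{3600701}{42}$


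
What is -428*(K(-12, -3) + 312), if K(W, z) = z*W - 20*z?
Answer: -174624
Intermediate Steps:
K(W, z) = -20*z + W*z (K(W, z) = W*z - 20*z = -20*z + W*z)
-428*(K(-12, -3) + 312) = -428*(-3*(-20 - 12) + 312) = -428*(-3*(-32) + 312) = -428*(96 + 312) = -428*408 = -174624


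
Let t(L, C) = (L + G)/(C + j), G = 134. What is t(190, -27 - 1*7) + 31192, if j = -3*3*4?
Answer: 1091558/35 ≈ 31187.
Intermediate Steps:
j = -36 (j = -9*4 = -36)
t(L, C) = (134 + L)/(-36 + C) (t(L, C) = (L + 134)/(C - 36) = (134 + L)/(-36 + C))
t(190, -27 - 1*7) + 31192 = (134 + 190)/(-36 + (-27 - 1*7)) + 31192 = 324/(-36 + (-27 - 7)) + 31192 = 324/(-36 - 34) + 31192 = 324/(-70) + 31192 = -1/70*324 + 31192 = -162/35 + 31192 = 1091558/35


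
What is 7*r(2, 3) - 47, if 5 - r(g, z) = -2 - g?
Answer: 16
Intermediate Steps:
r(g, z) = 7 + g (r(g, z) = 5 - (-2 - g) = 5 + (2 + g) = 7 + g)
7*r(2, 3) - 47 = 7*(7 + 2) - 47 = 7*9 - 47 = 63 - 47 = 16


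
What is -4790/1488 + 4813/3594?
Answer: -837793/445656 ≈ -1.8799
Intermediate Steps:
-4790/1488 + 4813/3594 = -4790*1/1488 + 4813*(1/3594) = -2395/744 + 4813/3594 = -837793/445656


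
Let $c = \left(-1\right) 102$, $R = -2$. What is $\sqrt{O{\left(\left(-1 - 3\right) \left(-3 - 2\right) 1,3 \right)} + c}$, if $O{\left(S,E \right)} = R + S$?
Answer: $2 i \sqrt{21} \approx 9.1651 i$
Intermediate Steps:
$O{\left(S,E \right)} = -2 + S$
$c = -102$
$\sqrt{O{\left(\left(-1 - 3\right) \left(-3 - 2\right) 1,3 \right)} + c} = \sqrt{\left(-2 + \left(-1 - 3\right) \left(-3 - 2\right) 1\right) - 102} = \sqrt{\left(-2 - 4 \left(\left(-5\right) 1\right)\right) - 102} = \sqrt{\left(-2 - -20\right) - 102} = \sqrt{\left(-2 + 20\right) - 102} = \sqrt{18 - 102} = \sqrt{-84} = 2 i \sqrt{21}$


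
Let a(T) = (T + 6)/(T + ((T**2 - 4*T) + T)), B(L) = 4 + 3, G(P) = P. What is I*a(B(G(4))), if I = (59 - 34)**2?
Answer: 1625/7 ≈ 232.14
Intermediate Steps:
B(L) = 7
I = 625 (I = 25**2 = 625)
a(T) = (6 + T)/(T**2 - 2*T) (a(T) = (6 + T)/(T + (T**2 - 3*T)) = (6 + T)/(T**2 - 2*T))
I*a(B(G(4))) = 625*((6 + 7)/(7*(-2 + 7))) = 625*((1/7)*13/5) = 625*((1/7)*(1/5)*13) = 625*(13/35) = 1625/7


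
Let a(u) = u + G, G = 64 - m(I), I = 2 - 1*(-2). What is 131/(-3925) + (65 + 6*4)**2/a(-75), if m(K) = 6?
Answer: -31092152/66725 ≈ -465.97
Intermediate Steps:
I = 4 (I = 2 + 2 = 4)
G = 58 (G = 64 - 1*6 = 64 - 6 = 58)
a(u) = 58 + u (a(u) = u + 58 = 58 + u)
131/(-3925) + (65 + 6*4)**2/a(-75) = 131/(-3925) + (65 + 6*4)**2/(58 - 75) = 131*(-1/3925) + (65 + 24)**2/(-17) = -131/3925 + 89**2*(-1/17) = -131/3925 + 7921*(-1/17) = -131/3925 - 7921/17 = -31092152/66725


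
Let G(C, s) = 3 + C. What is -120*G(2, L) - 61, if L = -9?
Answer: -661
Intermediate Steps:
-120*G(2, L) - 61 = -120*(3 + 2) - 61 = -120*5 - 61 = -600 - 61 = -661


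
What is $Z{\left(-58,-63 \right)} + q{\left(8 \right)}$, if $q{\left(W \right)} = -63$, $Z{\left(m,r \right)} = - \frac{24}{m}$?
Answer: $- \frac{1815}{29} \approx -62.586$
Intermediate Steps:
$Z{\left(-58,-63 \right)} + q{\left(8 \right)} = - \frac{24}{-58} - 63 = \left(-24\right) \left(- \frac{1}{58}\right) - 63 = \frac{12}{29} - 63 = - \frac{1815}{29}$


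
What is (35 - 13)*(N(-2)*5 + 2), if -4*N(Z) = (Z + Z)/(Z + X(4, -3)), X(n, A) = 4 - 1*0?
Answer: 99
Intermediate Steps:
X(n, A) = 4 (X(n, A) = 4 + 0 = 4)
N(Z) = -Z/(2*(4 + Z)) (N(Z) = -(Z + Z)/(4*(Z + 4)) = -2*Z/(4*(4 + Z)) = -Z/(2*(4 + Z)))
(35 - 13)*(N(-2)*5 + 2) = (35 - 13)*(-1*(-2)/(8 + 2*(-2))*5 + 2) = 22*(-1*(-2)/(8 - 4)*5 + 2) = 22*(-1*(-2)/4*5 + 2) = 22*(-1*(-2)*1/4*5 + 2) = 22*((1/2)*5 + 2) = 22*(5/2 + 2) = 22*(9/2) = 99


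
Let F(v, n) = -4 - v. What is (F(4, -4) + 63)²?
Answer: 3025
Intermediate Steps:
(F(4, -4) + 63)² = ((-4 - 1*4) + 63)² = ((-4 - 4) + 63)² = (-8 + 63)² = 55² = 3025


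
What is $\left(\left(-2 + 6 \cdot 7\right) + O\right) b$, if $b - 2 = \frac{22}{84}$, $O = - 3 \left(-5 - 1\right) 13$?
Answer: $\frac{13015}{21} \approx 619.76$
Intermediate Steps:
$O = 234$ ($O = \left(-3\right) \left(-6\right) 13 = 18 \cdot 13 = 234$)
$b = \frac{95}{42}$ ($b = 2 + \frac{22}{84} = 2 + 22 \cdot \frac{1}{84} = 2 + \frac{11}{42} = \frac{95}{42} \approx 2.2619$)
$\left(\left(-2 + 6 \cdot 7\right) + O\right) b = \left(\left(-2 + 6 \cdot 7\right) + 234\right) \frac{95}{42} = \left(\left(-2 + 42\right) + 234\right) \frac{95}{42} = \left(40 + 234\right) \frac{95}{42} = 274 \cdot \frac{95}{42} = \frac{13015}{21}$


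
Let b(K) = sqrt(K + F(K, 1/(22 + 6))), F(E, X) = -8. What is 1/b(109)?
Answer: sqrt(101)/101 ≈ 0.099504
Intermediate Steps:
b(K) = sqrt(-8 + K) (b(K) = sqrt(K - 8) = sqrt(-8 + K))
1/b(109) = 1/(sqrt(-8 + 109)) = 1/(sqrt(101)) = sqrt(101)/101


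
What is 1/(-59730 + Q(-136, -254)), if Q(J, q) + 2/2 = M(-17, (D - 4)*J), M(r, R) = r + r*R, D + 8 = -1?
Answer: -1/89804 ≈ -1.1135e-5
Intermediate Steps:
D = -9 (D = -8 - 1 = -9)
M(r, R) = r + R*r
Q(J, q) = -18 + 221*J (Q(J, q) = -1 - 17*(1 + (-9 - 4)*J) = -1 - 17*(1 - 13*J) = -1 + (-17 + 221*J) = -18 + 221*J)
1/(-59730 + Q(-136, -254)) = 1/(-59730 + (-18 + 221*(-136))) = 1/(-59730 + (-18 - 30056)) = 1/(-59730 - 30074) = 1/(-89804) = -1/89804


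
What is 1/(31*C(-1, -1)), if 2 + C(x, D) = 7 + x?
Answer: 1/124 ≈ 0.0080645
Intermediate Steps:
C(x, D) = 5 + x (C(x, D) = -2 + (7 + x) = 5 + x)
1/(31*C(-1, -1)) = 1/(31*(5 - 1)) = 1/(31*4) = 1/124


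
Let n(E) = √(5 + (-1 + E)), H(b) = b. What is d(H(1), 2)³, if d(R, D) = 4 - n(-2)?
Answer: (4 - √2)³ ≈ 17.289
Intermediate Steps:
n(E) = √(4 + E)
d(R, D) = 4 - √2 (d(R, D) = 4 - √(4 - 2) = 4 - √2)
d(H(1), 2)³ = (4 - √2)³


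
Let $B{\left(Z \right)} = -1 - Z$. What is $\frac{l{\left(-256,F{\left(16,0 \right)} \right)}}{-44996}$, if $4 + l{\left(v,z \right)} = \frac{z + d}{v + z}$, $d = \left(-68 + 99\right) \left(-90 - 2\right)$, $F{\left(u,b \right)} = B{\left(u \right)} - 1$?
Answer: $- \frac{887}{6164452} \approx -0.00014389$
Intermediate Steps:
$F{\left(u,b \right)} = -2 - u$ ($F{\left(u,b \right)} = \left(-1 - u\right) - 1 = -2 - u$)
$d = -2852$ ($d = 31 \left(-92\right) = -2852$)
$l{\left(v,z \right)} = -4 + \frac{-2852 + z}{v + z}$ ($l{\left(v,z \right)} = -4 + \frac{z - 2852}{v + z} = -4 + \frac{-2852 + z}{v + z}$)
$\frac{l{\left(-256,F{\left(16,0 \right)} \right)}}{-44996} = \frac{\frac{1}{-256 - 18} \left(-2852 - -1024 - 3 \left(-2 - 16\right)\right)}{-44996} = \frac{-2852 + 1024 - 3 \left(-2 - 16\right)}{-256 - 18} \left(- \frac{1}{44996}\right) = \frac{-2852 + 1024 - -54}{-256 - 18} \left(- \frac{1}{44996}\right) = \frac{-2852 + 1024 + 54}{-274} \left(- \frac{1}{44996}\right) = \left(- \frac{1}{274}\right) \left(-1774\right) \left(- \frac{1}{44996}\right) = \frac{887}{137} \left(- \frac{1}{44996}\right) = - \frac{887}{6164452}$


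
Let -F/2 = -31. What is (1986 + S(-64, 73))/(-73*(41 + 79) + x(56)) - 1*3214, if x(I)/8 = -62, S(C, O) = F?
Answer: -3718854/1157 ≈ -3214.2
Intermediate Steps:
F = 62 (F = -2*(-31) = 62)
S(C, O) = 62
x(I) = -496 (x(I) = 8*(-62) = -496)
(1986 + S(-64, 73))/(-73*(41 + 79) + x(56)) - 1*3214 = (1986 + 62)/(-73*(41 + 79) - 496) - 1*3214 = 2048/(-73*120 - 496) - 3214 = 2048/(-8760 - 496) - 3214 = 2048/(-9256) - 3214 = 2048*(-1/9256) - 3214 = -256/1157 - 3214 = -3718854/1157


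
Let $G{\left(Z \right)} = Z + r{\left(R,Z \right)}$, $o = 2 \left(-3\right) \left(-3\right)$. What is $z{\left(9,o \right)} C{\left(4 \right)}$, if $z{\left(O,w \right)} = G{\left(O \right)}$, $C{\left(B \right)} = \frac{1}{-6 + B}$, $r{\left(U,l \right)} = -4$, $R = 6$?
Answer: $- \frac{5}{2} \approx -2.5$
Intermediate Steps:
$o = 18$ ($o = \left(-6\right) \left(-3\right) = 18$)
$G{\left(Z \right)} = -4 + Z$ ($G{\left(Z \right)} = Z - 4 = -4 + Z$)
$z{\left(O,w \right)} = -4 + O$
$z{\left(9,o \right)} C{\left(4 \right)} = \frac{-4 + 9}{-6 + 4} = \frac{5}{-2} = 5 \left(- \frac{1}{2}\right) = - \frac{5}{2}$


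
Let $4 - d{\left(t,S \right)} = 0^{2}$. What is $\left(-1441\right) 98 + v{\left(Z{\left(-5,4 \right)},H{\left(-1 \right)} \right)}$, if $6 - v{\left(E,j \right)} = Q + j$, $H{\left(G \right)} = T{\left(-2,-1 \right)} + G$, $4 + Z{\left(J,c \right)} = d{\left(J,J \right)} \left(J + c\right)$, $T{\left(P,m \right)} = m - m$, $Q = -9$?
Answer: $-141202$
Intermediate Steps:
$d{\left(t,S \right)} = 4$ ($d{\left(t,S \right)} = 4 - 0^{2} = 4 - 0 = 4 + 0 = 4$)
$T{\left(P,m \right)} = 0$
$Z{\left(J,c \right)} = -4 + 4 J + 4 c$ ($Z{\left(J,c \right)} = -4 + 4 \left(J + c\right) = -4 + \left(4 J + 4 c\right) = -4 + 4 J + 4 c$)
$H{\left(G \right)} = G$ ($H{\left(G \right)} = 0 + G = G$)
$v{\left(E,j \right)} = 15 - j$ ($v{\left(E,j \right)} = 6 - \left(-9 + j\right) = 15 - j$)
$\left(-1441\right) 98 + v{\left(Z{\left(-5,4 \right)},H{\left(-1 \right)} \right)} = \left(-1441\right) 98 + \left(15 - -1\right) = -141218 + \left(15 + 1\right) = -141218 + 16 = -141202$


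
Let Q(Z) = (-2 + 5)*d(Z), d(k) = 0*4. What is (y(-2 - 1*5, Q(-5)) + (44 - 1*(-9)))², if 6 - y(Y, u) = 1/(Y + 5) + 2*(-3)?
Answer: 17161/4 ≈ 4290.3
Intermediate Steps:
d(k) = 0
Q(Z) = 0 (Q(Z) = (-2 + 5)*0 = 3*0 = 0)
y(Y, u) = 12 - 1/(5 + Y) (y(Y, u) = 6 - (1/(Y + 5) + 2*(-3)) = 6 - (1/(5 + Y) - 6) = 6 - (-6 + 1/(5 + Y)) = 6 + (6 - 1/(5 + Y)) = 12 - 1/(5 + Y))
(y(-2 - 1*5, Q(-5)) + (44 - 1*(-9)))² = ((59 + 12*(-2 - 1*5))/(5 + (-2 - 1*5)) + (44 - 1*(-9)))² = ((59 + 12*(-2 - 5))/(5 + (-2 - 5)) + (44 + 9))² = ((59 + 12*(-7))/(5 - 7) + 53)² = ((59 - 84)/(-2) + 53)² = (-½*(-25) + 53)² = (25/2 + 53)² = (131/2)² = 17161/4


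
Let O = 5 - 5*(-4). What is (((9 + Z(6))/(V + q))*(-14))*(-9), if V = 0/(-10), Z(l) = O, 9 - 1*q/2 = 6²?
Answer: -238/3 ≈ -79.333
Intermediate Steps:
q = -54 (q = 18 - 2*6² = 18 - 2*36 = 18 - 72 = -54)
O = 25 (O = 5 - 1*(-20) = 5 + 20 = 25)
Z(l) = 25
V = 0 (V = 0*(-⅒) = 0)
(((9 + Z(6))/(V + q))*(-14))*(-9) = (((9 + 25)/(0 - 54))*(-14))*(-9) = ((34/(-54))*(-14))*(-9) = ((34*(-1/54))*(-14))*(-9) = -17/27*(-14)*(-9) = (238/27)*(-9) = -238/3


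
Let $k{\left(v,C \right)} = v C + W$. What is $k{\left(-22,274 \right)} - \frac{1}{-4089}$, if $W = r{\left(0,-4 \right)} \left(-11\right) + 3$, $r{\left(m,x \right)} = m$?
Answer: $- \frac{24636224}{4089} \approx -6025.0$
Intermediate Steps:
$W = 3$ ($W = 0 \left(-11\right) + 3 = 0 + 3 = 3$)
$k{\left(v,C \right)} = 3 + C v$ ($k{\left(v,C \right)} = v C + 3 = C v + 3 = 3 + C v$)
$k{\left(-22,274 \right)} - \frac{1}{-4089} = \left(3 + 274 \left(-22\right)\right) - \frac{1}{-4089} = \left(3 - 6028\right) - - \frac{1}{4089} = -6025 + \frac{1}{4089} = - \frac{24636224}{4089}$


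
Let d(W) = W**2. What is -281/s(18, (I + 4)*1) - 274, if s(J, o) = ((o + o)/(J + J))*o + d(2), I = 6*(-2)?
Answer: -21161/68 ≈ -311.19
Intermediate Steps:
I = -12
s(J, o) = 4 + o**2/J (s(J, o) = ((o + o)/(J + J))*o + 2**2 = ((2*o)/((2*J)))*o + 4 = ((2*o)*(1/(2*J)))*o + 4 = (o/J)*o + 4 = o**2/J + 4 = 4 + o**2/J)
-281/s(18, (I + 4)*1) - 274 = -281/(4 + ((-12 + 4)*1)**2/18) - 274 = -281/(4 + (-8*1)**2/18) - 274 = -281/(4 + (1/18)*(-8)**2) - 274 = -281/(4 + (1/18)*64) - 274 = -281/(4 + 32/9) - 274 = -281/68/9 - 274 = -281*9/68 - 274 = -2529/68 - 274 = -21161/68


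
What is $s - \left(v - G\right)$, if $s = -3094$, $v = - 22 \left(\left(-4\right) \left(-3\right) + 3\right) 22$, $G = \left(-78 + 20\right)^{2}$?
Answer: $7530$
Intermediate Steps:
$G = 3364$ ($G = \left(-58\right)^{2} = 3364$)
$v = -7260$ ($v = - 22 \left(12 + 3\right) 22 = \left(-22\right) 15 \cdot 22 = \left(-330\right) 22 = -7260$)
$s - \left(v - G\right) = -3094 - \left(-7260 - 3364\right) = -3094 - -10624 = -3094 + 10624 = 7530$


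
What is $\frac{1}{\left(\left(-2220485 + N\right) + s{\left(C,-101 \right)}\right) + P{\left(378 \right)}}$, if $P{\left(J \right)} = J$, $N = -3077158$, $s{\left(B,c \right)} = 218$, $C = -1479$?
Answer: $- \frac{1}{5297047} \approx -1.8878 \cdot 10^{-7}$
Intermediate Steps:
$\frac{1}{\left(\left(-2220485 + N\right) + s{\left(C,-101 \right)}\right) + P{\left(378 \right)}} = \frac{1}{\left(\left(-2220485 - 3077158\right) + 218\right) + 378} = \frac{1}{\left(-5297643 + 218\right) + 378} = \frac{1}{-5297425 + 378} = \frac{1}{-5297047} = - \frac{1}{5297047}$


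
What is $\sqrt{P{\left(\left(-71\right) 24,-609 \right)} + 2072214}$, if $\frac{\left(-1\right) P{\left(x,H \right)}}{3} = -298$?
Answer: $2 \sqrt{518277} \approx 1439.8$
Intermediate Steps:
$P{\left(x,H \right)} = 894$ ($P{\left(x,H \right)} = \left(-3\right) \left(-298\right) = 894$)
$\sqrt{P{\left(\left(-71\right) 24,-609 \right)} + 2072214} = \sqrt{894 + 2072214} = \sqrt{2073108} = 2 \sqrt{518277}$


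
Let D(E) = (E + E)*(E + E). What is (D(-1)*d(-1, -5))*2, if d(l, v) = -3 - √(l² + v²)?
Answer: -24 - 8*√26 ≈ -64.792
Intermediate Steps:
D(E) = 4*E² (D(E) = (2*E)*(2*E) = 4*E²)
(D(-1)*d(-1, -5))*2 = ((4*(-1)²)*(-3 - √((-1)² + (-5)²)))*2 = ((4*1)*(-3 - √(1 + 25)))*2 = (4*(-3 - √26))*2 = (-12 - 4*√26)*2 = -24 - 8*√26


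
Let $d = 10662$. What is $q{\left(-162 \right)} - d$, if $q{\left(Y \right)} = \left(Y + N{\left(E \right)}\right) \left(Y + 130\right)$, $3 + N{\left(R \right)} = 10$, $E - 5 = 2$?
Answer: $-5702$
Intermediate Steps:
$E = 7$ ($E = 5 + 2 = 7$)
$N{\left(R \right)} = 7$ ($N{\left(R \right)} = -3 + 10 = 7$)
$q{\left(Y \right)} = \left(7 + Y\right) \left(130 + Y\right)$ ($q{\left(Y \right)} = \left(Y + 7\right) \left(Y + 130\right) = \left(7 + Y\right) \left(130 + Y\right)$)
$q{\left(-162 \right)} - d = \left(910 + \left(-162\right)^{2} + 137 \left(-162\right)\right) - 10662 = \left(910 + 26244 - 22194\right) - 10662 = 4960 - 10662 = -5702$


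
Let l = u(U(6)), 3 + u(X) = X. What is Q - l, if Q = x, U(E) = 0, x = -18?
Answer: -15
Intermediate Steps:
u(X) = -3 + X
Q = -18
l = -3 (l = -3 + 0 = -3)
Q - l = -18 - 1*(-3) = -18 + 3 = -15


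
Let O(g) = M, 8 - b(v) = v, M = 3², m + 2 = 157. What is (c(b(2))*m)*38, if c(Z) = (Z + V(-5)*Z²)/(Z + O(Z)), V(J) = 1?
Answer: 16492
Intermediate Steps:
m = 155 (m = -2 + 157 = 155)
M = 9
b(v) = 8 - v
O(g) = 9
c(Z) = (Z + Z²)/(9 + Z) (c(Z) = (Z + 1*Z²)/(Z + 9) = (Z + Z²)/(9 + Z))
(c(b(2))*m)*38 = (((8 - 1*2)*(1 + (8 - 1*2))/(9 + (8 - 1*2)))*155)*38 = (((8 - 2)*(1 + (8 - 2))/(9 + (8 - 2)))*155)*38 = ((6*(1 + 6)/(9 + 6))*155)*38 = ((6*7/15)*155)*38 = ((6*(1/15)*7)*155)*38 = ((14/5)*155)*38 = 434*38 = 16492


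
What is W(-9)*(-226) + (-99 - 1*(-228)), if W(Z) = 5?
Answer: -1001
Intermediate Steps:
W(-9)*(-226) + (-99 - 1*(-228)) = 5*(-226) + (-99 - 1*(-228)) = -1130 + (-99 + 228) = -1130 + 129 = -1001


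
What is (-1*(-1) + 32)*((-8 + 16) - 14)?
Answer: -198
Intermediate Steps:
(-1*(-1) + 32)*((-8 + 16) - 14) = (1 + 32)*(8 - 14) = 33*(-6) = -198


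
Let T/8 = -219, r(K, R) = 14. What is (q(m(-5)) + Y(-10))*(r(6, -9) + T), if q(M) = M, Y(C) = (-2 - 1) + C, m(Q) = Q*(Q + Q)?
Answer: -64306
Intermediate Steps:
m(Q) = 2*Q² (m(Q) = Q*(2*Q) = 2*Q²)
T = -1752 (T = 8*(-219) = -1752)
Y(C) = -3 + C
(q(m(-5)) + Y(-10))*(r(6, -9) + T) = (2*(-5)² + (-3 - 10))*(14 - 1752) = (2*25 - 13)*(-1738) = (50 - 13)*(-1738) = 37*(-1738) = -64306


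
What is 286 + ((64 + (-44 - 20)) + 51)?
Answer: 337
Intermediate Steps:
286 + ((64 + (-44 - 20)) + 51) = 286 + ((64 - 64) + 51) = 286 + (0 + 51) = 286 + 51 = 337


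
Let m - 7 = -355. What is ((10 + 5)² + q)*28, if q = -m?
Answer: 16044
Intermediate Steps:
m = -348 (m = 7 - 355 = -348)
q = 348 (q = -1*(-348) = 348)
((10 + 5)² + q)*28 = ((10 + 5)² + 348)*28 = (15² + 348)*28 = (225 + 348)*28 = 573*28 = 16044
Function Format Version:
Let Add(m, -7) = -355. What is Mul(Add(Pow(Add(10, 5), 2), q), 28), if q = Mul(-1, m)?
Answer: 16044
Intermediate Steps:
m = -348 (m = Add(7, -355) = -348)
q = 348 (q = Mul(-1, -348) = 348)
Mul(Add(Pow(Add(10, 5), 2), q), 28) = Mul(Add(Pow(Add(10, 5), 2), 348), 28) = Mul(Add(Pow(15, 2), 348), 28) = Mul(Add(225, 348), 28) = Mul(573, 28) = 16044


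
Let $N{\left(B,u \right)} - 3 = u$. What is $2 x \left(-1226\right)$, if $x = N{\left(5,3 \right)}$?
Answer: $-14712$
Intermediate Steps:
$N{\left(B,u \right)} = 3 + u$
$x = 6$ ($x = 3 + 3 = 6$)
$2 x \left(-1226\right) = 2 \cdot 6 \left(-1226\right) = 12 \left(-1226\right) = -14712$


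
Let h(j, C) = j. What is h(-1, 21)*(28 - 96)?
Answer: 68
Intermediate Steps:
h(-1, 21)*(28 - 96) = -(28 - 96) = -1*(-68) = 68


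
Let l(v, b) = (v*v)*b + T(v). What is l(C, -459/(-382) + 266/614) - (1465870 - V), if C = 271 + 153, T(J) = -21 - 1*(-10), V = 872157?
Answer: -17580956716/58637 ≈ -2.9983e+5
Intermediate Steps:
T(J) = -11 (T(J) = -21 + 10 = -11)
C = 424
l(v, b) = -11 + b*v**2 (l(v, b) = (v*v)*b - 11 = v**2*b - 11 = b*v**2 - 11 = -11 + b*v**2)
l(C, -459/(-382) + 266/614) - (1465870 - V) = (-11 + (-459/(-382) + 266/614)*424**2) - (1465870 - 1*872157) = (-11 + (-459*(-1/382) + 266*(1/614))*179776) - (1465870 - 872157) = (-11 + (459/382 + 133/307)*179776) - 1*593713 = (-11 + (191719/117274)*179776) - 593713 = (-11 + 17233237472/58637) - 593713 = 17232592465/58637 - 593713 = -17580956716/58637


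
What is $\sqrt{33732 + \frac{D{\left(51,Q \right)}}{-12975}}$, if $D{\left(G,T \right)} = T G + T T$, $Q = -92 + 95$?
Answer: $\frac{3 \sqrt{2804346262}}{865} \approx 183.66$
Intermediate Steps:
$Q = 3$
$D{\left(G,T \right)} = T^{2} + G T$ ($D{\left(G,T \right)} = G T + T^{2} = T^{2} + G T$)
$\sqrt{33732 + \frac{D{\left(51,Q \right)}}{-12975}} = \sqrt{33732 + \frac{3 \left(51 + 3\right)}{-12975}} = \sqrt{33732 + 3 \cdot 54 \left(- \frac{1}{12975}\right)} = \sqrt{33732 + 162 \left(- \frac{1}{12975}\right)} = \sqrt{33732 - \frac{54}{4325}} = \sqrt{\frac{145890846}{4325}} = \frac{3 \sqrt{2804346262}}{865}$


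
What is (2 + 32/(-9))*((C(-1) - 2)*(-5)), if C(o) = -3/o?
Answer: 70/9 ≈ 7.7778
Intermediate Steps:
(2 + 32/(-9))*((C(-1) - 2)*(-5)) = (2 + 32/(-9))*((-3/(-1) - 2)*(-5)) = (2 + 32*(-⅑))*((-3*(-1) - 2)*(-5)) = (2 - 32/9)*((3 - 2)*(-5)) = -14*(-5)/9 = -14/9*(-5) = 70/9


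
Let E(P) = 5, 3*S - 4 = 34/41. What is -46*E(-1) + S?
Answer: -9364/41 ≈ -228.39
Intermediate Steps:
S = 66/41 (S = 4/3 + (34/41)/3 = 4/3 + (34*(1/41))/3 = 4/3 + (⅓)*(34/41) = 4/3 + 34/123 = 66/41 ≈ 1.6098)
-46*E(-1) + S = -46*5 + 66/41 = -230 + 66/41 = -9364/41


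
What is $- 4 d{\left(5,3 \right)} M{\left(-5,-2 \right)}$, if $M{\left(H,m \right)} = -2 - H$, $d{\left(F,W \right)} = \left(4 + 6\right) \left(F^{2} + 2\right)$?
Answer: $-3240$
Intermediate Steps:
$d{\left(F,W \right)} = 20 + 10 F^{2}$ ($d{\left(F,W \right)} = 10 \left(2 + F^{2}\right) = 20 + 10 F^{2}$)
$- 4 d{\left(5,3 \right)} M{\left(-5,-2 \right)} = - 4 \left(20 + 10 \cdot 5^{2}\right) \left(-2 - -5\right) = - 4 \left(20 + 10 \cdot 25\right) \left(-2 + 5\right) = - 4 \left(20 + 250\right) 3 = \left(-4\right) 270 \cdot 3 = \left(-1080\right) 3 = -3240$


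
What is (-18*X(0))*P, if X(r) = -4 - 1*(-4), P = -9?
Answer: 0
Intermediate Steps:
X(r) = 0 (X(r) = -4 + 4 = 0)
(-18*X(0))*P = -18*0*(-9) = 0*(-9) = 0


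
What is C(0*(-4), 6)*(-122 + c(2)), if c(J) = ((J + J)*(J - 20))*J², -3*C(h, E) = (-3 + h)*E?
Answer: -2460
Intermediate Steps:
C(h, E) = -E*(-3 + h)/3 (C(h, E) = -(-3 + h)*E/3 = -E*(-3 + h)/3)
c(J) = 2*J³*(-20 + J) (c(J) = ((2*J)*(-20 + J))*J² = (2*J*(-20 + J))*J² = 2*J³*(-20 + J))
C(0*(-4), 6)*(-122 + c(2)) = ((⅓)*6*(3 - 0*(-4)))*(-122 + 2*2³*(-20 + 2)) = ((⅓)*6*(3 - 1*0))*(-122 + 2*8*(-18)) = ((⅓)*6*(3 + 0))*(-122 - 288) = ((⅓)*6*3)*(-410) = 6*(-410) = -2460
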